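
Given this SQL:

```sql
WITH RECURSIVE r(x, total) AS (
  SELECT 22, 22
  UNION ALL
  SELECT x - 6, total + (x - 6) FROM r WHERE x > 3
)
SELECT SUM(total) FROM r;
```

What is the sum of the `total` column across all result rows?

210

Base: x=22, total=22.
Iteration 1: 22 > 3 holds -> x = 22 - 6 = 16, total = 22 + 16 = 38.
Iteration 2: 16 > 3 holds -> x = 16 - 6 = 10, total = 38 + 10 = 48.
Iteration 3: 10 > 3 holds -> x = 10 - 6 = 4, total = 48 + 4 = 52.
Iteration 4: 4 > 3 holds -> x = 4 - 6 = -2, total = 52 + -2 = 50.
Iteration 5: -2 > 3 fails; recursion stops.
SUM(total) = 22 + 38 + 48 + 52 + 50 = 210.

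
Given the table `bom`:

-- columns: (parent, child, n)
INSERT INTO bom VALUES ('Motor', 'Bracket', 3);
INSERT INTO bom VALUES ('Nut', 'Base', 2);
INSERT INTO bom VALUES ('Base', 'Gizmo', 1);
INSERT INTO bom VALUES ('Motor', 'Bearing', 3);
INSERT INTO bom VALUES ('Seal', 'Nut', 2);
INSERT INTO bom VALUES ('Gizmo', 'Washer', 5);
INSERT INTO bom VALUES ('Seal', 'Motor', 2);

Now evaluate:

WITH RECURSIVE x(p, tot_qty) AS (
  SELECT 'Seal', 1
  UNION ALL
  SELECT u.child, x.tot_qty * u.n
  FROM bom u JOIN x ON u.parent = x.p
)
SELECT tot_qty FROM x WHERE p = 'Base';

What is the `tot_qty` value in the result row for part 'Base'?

4

Base: (Seal, tot_qty=1).
Iteration 1: components of {Seal} -> Motor = 1*2 = 2, Nut = 1*2 = 2.
Iteration 2: components of {Motor,Nut} -> Base = 2*2 = 4, Bearing = 2*3 = 6, Bracket = 2*3 = 6.
Iteration 3: components of {Base,Bearing,Bracket} -> Gizmo = 4*1 = 4.
Iteration 4: components of {Gizmo} -> Washer = 4*5 = 20.
Iteration 5: no further components; recursion stops.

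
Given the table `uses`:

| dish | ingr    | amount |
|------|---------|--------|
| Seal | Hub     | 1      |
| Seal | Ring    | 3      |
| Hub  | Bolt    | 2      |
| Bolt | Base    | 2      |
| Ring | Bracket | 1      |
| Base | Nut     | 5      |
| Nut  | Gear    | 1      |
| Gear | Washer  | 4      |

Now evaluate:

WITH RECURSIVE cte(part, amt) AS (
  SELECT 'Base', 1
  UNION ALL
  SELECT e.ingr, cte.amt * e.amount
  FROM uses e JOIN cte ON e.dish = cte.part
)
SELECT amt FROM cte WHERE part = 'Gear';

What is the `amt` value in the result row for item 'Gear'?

Base: (Base, amt=1).
Iteration 1: components of {Base} -> Nut = 1*5 = 5.
Iteration 2: components of {Nut} -> Gear = 5*1 = 5.
Iteration 3: components of {Gear} -> Washer = 5*4 = 20.
Iteration 4: no further components; recursion stops.

5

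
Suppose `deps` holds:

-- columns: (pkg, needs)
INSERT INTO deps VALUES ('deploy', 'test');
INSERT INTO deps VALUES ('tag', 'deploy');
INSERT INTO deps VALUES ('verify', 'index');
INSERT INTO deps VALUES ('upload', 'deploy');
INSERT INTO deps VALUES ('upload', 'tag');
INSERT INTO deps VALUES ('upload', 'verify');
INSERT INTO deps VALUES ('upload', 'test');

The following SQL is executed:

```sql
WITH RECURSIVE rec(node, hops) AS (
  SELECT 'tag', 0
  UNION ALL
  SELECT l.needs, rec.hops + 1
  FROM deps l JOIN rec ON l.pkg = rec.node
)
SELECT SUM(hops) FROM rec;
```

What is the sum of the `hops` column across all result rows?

3

Base: (tag, hops=0).
Iteration 1: edges from {tag} -> (deploy, hops=1).
Iteration 2: edges from {deploy} -> (test, hops=2).
Iteration 3: no outgoing edges from {test}; recursion stops.
SUM(hops) = 0 + 1 + 2 = 3.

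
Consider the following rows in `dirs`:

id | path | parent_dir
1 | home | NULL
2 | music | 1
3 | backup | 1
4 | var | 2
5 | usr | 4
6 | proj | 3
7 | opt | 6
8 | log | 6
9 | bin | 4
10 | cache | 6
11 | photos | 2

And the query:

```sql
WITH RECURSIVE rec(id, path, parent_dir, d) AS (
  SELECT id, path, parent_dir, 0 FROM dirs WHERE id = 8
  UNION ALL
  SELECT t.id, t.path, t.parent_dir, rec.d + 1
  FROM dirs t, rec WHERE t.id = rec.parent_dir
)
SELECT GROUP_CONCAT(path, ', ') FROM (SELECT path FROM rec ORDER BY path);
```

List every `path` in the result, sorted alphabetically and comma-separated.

backup, home, log, proj

Base: id=8 (log), parent_dir=6, d 0.
Iteration 1: join on id=6 -> proj (id 6, parent_dir=3, d 1).
Iteration 2: join on id=3 -> backup (id 3, parent_dir=1, d 2).
Iteration 3: join on id=1 -> home (id 1, parent_dir=NULL, d 3).
Iteration 4: parent_dir is NULL; no match; recursion stops.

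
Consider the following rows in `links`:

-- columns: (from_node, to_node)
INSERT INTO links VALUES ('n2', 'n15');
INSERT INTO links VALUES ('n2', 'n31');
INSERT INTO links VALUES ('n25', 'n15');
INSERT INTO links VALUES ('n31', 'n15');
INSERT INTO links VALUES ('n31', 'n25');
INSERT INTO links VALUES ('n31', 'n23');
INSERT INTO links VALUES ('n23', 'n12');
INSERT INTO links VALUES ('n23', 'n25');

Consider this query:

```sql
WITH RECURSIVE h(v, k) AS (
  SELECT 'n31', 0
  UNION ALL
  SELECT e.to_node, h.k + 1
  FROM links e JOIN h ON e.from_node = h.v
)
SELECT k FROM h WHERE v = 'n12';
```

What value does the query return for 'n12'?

2

Base: (n31, k=0).
Iteration 1: edges from {n31} -> (n15, k=1), (n23, k=1), (n25, k=1).
Iteration 2: edges from {n15,n23,n25} -> (n12, k=2), (n15, k=2), (n25, k=2).
Iteration 3: edges from {n12,n15,n25} -> (n15, k=3).
Iteration 4: no outgoing edges from {n15}; recursion stops.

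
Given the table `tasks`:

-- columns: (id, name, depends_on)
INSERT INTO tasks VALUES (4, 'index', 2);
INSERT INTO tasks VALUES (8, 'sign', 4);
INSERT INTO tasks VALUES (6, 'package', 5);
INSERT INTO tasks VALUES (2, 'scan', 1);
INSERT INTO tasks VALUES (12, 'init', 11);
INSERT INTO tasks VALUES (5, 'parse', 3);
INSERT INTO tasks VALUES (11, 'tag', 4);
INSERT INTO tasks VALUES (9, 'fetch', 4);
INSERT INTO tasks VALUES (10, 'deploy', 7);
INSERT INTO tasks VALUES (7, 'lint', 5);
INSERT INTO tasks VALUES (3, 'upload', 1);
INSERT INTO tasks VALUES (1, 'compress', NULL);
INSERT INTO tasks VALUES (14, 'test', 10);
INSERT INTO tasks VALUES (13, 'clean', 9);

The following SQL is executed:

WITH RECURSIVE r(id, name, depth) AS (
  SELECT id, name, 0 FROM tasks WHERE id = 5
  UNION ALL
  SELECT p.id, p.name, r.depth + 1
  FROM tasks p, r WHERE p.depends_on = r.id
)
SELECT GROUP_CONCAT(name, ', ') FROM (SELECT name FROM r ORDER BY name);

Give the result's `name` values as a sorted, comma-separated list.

deploy, lint, package, parse, test

Base: id=5 (parse) at depth 0.
Iteration 1: rows with depends_on in {5} -> package (id 6, depth 1), lint (id 7, depth 1).
Iteration 2: rows with depends_on in {6,7} -> deploy (id 10, depth 2).
Iteration 3: rows with depends_on in {10} -> test (id 14, depth 3).
Iteration 4: no rows with depends_on in {14}; recursion stops.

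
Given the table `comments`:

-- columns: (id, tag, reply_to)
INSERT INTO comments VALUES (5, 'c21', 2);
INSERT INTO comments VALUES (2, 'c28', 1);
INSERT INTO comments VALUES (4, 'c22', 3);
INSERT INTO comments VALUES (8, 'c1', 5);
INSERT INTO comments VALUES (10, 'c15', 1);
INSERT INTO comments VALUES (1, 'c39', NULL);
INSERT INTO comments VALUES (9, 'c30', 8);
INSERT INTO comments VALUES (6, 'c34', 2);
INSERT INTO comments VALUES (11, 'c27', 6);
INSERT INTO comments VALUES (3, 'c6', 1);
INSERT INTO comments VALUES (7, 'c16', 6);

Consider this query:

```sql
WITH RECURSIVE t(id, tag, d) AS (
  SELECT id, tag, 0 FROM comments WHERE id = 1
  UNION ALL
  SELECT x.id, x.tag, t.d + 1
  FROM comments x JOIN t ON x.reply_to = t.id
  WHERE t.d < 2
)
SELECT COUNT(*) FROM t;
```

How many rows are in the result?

Base: id=1 (c39) at d 0.
Iteration 1: rows with reply_to in {1} -> c28 (id 2, d 1), c6 (id 3, d 1), c15 (id 10, d 1).
Iteration 2: rows with reply_to in {2,3,10} -> c22 (id 4, d 2), c21 (id 5, d 2), c34 (id 6, d 2).
Iteration 3: d < 2 fails for all current rows; recursion stops.
Total rows emitted: 7.

7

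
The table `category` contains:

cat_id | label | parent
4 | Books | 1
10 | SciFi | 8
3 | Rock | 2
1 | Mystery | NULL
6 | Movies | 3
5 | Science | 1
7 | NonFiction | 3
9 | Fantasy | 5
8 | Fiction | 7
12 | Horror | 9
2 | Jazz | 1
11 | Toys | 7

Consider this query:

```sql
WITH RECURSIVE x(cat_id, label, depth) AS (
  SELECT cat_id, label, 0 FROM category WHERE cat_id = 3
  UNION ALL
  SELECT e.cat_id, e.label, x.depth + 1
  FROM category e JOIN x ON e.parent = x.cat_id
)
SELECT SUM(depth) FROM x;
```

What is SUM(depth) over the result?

Base: cat_id=3 (Rock) at depth 0.
Iteration 1: rows with parent in {3} -> Movies (id 6, depth 1), NonFiction (id 7, depth 1).
Iteration 2: rows with parent in {6,7} -> Fiction (id 8, depth 2), Toys (id 11, depth 2).
Iteration 3: rows with parent in {8,11} -> SciFi (id 10, depth 3).
Iteration 4: no rows with parent in {10}; recursion stops.
SUM(depth) = 0 + 1 + 1 + 2 + 2 + 3 = 9.

9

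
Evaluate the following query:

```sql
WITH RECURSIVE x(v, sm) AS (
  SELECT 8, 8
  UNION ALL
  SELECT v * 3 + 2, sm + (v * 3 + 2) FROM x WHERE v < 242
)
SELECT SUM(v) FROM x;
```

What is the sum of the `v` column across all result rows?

356

Base: v=8, sm=8.
Iteration 1: 8 < 242 holds -> v = 8 * 3 + 2 = 26, sm = 8 + 26 = 34.
Iteration 2: 26 < 242 holds -> v = 26 * 3 + 2 = 80, sm = 34 + 80 = 114.
Iteration 3: 80 < 242 holds -> v = 80 * 3 + 2 = 242, sm = 114 + 242 = 356.
Iteration 4: 242 < 242 fails; recursion stops.
SUM(v) = 8 + 26 + 80 + 242 = 356.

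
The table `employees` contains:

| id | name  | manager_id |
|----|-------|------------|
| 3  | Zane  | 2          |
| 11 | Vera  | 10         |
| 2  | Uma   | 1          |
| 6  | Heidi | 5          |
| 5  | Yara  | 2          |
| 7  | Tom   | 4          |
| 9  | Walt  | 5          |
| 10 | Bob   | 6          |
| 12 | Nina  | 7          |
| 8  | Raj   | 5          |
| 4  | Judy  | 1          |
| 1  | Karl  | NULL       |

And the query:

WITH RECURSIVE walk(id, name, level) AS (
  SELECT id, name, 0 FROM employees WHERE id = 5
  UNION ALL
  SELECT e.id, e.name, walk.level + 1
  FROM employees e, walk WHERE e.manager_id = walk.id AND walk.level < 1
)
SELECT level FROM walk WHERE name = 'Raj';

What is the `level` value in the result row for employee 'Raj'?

1

Base: id=5 (Yara) at level 0.
Iteration 1: rows with manager_id in {5} -> Heidi (id 6, level 1), Raj (id 8, level 1), Walt (id 9, level 1).
Iteration 2: level < 1 fails for all current rows; recursion stops.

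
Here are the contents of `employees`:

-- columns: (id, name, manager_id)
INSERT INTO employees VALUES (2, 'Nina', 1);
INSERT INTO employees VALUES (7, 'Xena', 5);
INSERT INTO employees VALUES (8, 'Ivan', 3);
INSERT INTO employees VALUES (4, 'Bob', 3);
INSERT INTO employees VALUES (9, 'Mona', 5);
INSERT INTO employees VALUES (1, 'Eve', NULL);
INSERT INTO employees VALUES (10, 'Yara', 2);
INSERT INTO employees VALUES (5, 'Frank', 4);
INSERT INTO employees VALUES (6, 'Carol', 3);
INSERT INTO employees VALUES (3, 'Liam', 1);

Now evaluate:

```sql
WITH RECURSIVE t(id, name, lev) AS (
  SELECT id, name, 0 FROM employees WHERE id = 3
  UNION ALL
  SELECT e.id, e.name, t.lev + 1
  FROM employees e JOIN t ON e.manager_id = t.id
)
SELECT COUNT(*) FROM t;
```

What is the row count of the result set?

7

Base: id=3 (Liam) at lev 0.
Iteration 1: rows with manager_id in {3} -> Bob (id 4, lev 1), Carol (id 6, lev 1), Ivan (id 8, lev 1).
Iteration 2: rows with manager_id in {4,6,8} -> Frank (id 5, lev 2).
Iteration 3: rows with manager_id in {5} -> Xena (id 7, lev 3), Mona (id 9, lev 3).
Iteration 4: no rows with manager_id in {7,9}; recursion stops.
Total rows emitted: 7.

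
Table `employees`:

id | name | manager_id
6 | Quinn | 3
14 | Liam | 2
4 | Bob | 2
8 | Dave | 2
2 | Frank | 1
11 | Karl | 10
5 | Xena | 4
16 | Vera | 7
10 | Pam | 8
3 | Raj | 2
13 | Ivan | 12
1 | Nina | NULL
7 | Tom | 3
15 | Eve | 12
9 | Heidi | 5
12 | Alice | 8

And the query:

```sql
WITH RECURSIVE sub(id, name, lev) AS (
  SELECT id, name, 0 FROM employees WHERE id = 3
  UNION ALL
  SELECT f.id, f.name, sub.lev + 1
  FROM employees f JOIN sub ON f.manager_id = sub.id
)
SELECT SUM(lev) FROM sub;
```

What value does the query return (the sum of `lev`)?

4

Base: id=3 (Raj) at lev 0.
Iteration 1: rows with manager_id in {3} -> Quinn (id 6, lev 1), Tom (id 7, lev 1).
Iteration 2: rows with manager_id in {6,7} -> Vera (id 16, lev 2).
Iteration 3: no rows with manager_id in {16}; recursion stops.
SUM(lev) = 0 + 1 + 1 + 2 = 4.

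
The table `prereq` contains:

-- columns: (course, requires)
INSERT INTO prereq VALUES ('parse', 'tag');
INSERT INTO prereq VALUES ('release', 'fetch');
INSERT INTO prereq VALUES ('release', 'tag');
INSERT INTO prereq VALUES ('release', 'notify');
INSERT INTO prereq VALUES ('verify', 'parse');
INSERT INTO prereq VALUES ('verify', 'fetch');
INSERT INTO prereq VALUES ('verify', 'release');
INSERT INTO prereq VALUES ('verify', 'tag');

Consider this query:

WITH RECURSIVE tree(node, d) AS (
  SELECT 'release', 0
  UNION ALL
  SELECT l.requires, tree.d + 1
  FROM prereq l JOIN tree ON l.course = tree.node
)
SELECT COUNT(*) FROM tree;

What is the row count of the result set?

4

Base: (release, d=0).
Iteration 1: edges from {release} -> (fetch, d=1), (notify, d=1), (tag, d=1).
Iteration 2: no outgoing edges from {fetch,notify,tag}; recursion stops.
Total rows emitted: 4.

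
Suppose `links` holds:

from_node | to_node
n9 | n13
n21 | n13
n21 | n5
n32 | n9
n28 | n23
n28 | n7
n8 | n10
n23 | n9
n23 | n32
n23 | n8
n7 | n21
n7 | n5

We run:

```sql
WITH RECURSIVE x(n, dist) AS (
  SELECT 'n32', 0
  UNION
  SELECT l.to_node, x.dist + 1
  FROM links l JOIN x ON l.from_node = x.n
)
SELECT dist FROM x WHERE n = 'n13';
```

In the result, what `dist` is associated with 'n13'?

Base: (n32, dist=0).
Iteration 1: edges from {n32} -> (n9, dist=1).
Iteration 2: edges from {n9} -> (n13, dist=2).
Iteration 3: no outgoing edges from {n13}; recursion stops.

2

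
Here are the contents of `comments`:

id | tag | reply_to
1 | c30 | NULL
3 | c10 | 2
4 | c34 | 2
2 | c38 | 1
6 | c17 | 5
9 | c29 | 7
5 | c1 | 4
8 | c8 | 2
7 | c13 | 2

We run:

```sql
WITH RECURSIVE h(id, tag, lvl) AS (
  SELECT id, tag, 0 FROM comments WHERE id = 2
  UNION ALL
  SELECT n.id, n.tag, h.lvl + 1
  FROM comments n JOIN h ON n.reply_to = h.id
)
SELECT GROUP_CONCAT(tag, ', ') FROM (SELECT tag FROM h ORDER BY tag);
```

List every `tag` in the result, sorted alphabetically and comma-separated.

Base: id=2 (c38) at lvl 0.
Iteration 1: rows with reply_to in {2} -> c10 (id 3, lvl 1), c34 (id 4, lvl 1), c13 (id 7, lvl 1), c8 (id 8, lvl 1).
Iteration 2: rows with reply_to in {3,4,7,8} -> c1 (id 5, lvl 2), c29 (id 9, lvl 2).
Iteration 3: rows with reply_to in {5,9} -> c17 (id 6, lvl 3).
Iteration 4: no rows with reply_to in {6}; recursion stops.

c1, c10, c13, c17, c29, c34, c38, c8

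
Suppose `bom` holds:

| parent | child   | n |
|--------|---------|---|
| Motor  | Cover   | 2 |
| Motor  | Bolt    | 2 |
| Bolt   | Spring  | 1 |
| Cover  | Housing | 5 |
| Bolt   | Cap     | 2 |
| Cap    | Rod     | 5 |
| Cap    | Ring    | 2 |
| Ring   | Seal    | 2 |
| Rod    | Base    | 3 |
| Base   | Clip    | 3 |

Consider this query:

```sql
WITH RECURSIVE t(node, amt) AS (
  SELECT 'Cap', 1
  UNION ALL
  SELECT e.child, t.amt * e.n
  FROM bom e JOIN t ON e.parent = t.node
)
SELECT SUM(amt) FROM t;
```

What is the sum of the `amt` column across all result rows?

72

Base: (Cap, amt=1).
Iteration 1: components of {Cap} -> Ring = 1*2 = 2, Rod = 1*5 = 5.
Iteration 2: components of {Ring,Rod} -> Base = 5*3 = 15, Seal = 2*2 = 4.
Iteration 3: components of {Base,Seal} -> Clip = 15*3 = 45.
Iteration 4: no further components; recursion stops.
SUM(amt) = 1 + 5 + 2 + 15 + 4 + 45 = 72.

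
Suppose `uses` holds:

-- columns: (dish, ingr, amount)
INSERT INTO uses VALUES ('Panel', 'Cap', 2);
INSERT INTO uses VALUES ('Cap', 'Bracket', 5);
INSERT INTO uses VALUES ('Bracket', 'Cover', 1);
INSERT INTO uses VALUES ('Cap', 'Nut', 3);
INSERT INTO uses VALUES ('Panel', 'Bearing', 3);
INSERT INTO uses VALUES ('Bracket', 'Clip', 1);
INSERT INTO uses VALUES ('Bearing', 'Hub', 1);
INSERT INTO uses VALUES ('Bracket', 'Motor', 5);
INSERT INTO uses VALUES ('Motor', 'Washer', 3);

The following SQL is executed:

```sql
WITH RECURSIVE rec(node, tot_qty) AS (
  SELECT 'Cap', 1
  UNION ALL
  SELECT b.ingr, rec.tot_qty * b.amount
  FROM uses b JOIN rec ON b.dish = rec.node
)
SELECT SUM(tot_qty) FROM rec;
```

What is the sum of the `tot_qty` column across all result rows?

Base: (Cap, tot_qty=1).
Iteration 1: components of {Cap} -> Bracket = 1*5 = 5, Nut = 1*3 = 3.
Iteration 2: components of {Bracket,Nut} -> Clip = 5*1 = 5, Cover = 5*1 = 5, Motor = 5*5 = 25.
Iteration 3: components of {Clip,Cover,Motor} -> Washer = 25*3 = 75.
Iteration 4: no further components; recursion stops.
SUM(tot_qty) = 1 + 5 + 3 + 5 + 5 + 25 + 75 = 119.

119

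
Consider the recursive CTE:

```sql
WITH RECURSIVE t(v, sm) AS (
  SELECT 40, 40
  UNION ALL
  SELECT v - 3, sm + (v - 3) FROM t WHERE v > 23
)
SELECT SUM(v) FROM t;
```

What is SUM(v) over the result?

217

Base: v=40, sm=40.
Iteration 1: 40 > 23 holds -> v = 40 - 3 = 37, sm = 40 + 37 = 77.
Iteration 2: 37 > 23 holds -> v = 37 - 3 = 34, sm = 77 + 34 = 111.
Iteration 3: 34 > 23 holds -> v = 34 - 3 = 31, sm = 111 + 31 = 142.
Iteration 4: 31 > 23 holds -> v = 31 - 3 = 28, sm = 142 + 28 = 170.
Iteration 5: 28 > 23 holds -> v = 28 - 3 = 25, sm = 170 + 25 = 195.
Iteration 6: 25 > 23 holds -> v = 25 - 3 = 22, sm = 195 + 22 = 217.
Iteration 7: 22 > 23 fails; recursion stops.
SUM(v) = 40 + 37 + 34 + 31 + 28 + 25 + 22 = 217.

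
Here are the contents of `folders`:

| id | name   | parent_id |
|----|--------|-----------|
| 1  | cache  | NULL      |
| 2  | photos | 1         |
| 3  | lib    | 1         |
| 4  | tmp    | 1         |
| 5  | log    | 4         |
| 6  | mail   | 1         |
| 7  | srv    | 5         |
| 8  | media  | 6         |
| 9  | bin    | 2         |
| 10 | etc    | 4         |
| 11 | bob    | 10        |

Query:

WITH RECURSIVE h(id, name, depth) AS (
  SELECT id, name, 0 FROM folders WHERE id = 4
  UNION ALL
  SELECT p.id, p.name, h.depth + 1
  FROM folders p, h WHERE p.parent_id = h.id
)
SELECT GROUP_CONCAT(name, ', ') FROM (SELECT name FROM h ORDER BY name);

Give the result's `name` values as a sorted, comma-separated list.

Base: id=4 (tmp) at depth 0.
Iteration 1: rows with parent_id in {4} -> log (id 5, depth 1), etc (id 10, depth 1).
Iteration 2: rows with parent_id in {5,10} -> srv (id 7, depth 2), bob (id 11, depth 2).
Iteration 3: no rows with parent_id in {7,11}; recursion stops.

bob, etc, log, srv, tmp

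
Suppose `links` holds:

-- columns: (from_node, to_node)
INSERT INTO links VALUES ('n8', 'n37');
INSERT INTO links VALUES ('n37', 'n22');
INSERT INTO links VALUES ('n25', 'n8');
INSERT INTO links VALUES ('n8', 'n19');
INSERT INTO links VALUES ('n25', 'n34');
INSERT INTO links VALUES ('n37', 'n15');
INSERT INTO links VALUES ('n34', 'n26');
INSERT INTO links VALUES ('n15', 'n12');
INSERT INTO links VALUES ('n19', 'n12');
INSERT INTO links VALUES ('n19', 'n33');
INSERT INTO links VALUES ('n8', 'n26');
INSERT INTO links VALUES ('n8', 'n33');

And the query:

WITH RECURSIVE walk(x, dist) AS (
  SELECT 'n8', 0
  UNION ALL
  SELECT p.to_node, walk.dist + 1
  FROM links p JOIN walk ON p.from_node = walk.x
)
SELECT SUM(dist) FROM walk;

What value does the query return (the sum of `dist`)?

Base: (n8, dist=0).
Iteration 1: edges from {n8} -> (n19, dist=1), (n26, dist=1), (n33, dist=1), (n37, dist=1).
Iteration 2: edges from {n19,n26,n33,n37} -> (n12, dist=2), (n15, dist=2), (n22, dist=2), (n33, dist=2).
Iteration 3: edges from {n12,n15,n22,n33} -> (n12, dist=3).
Iteration 4: no outgoing edges from {n12}; recursion stops.
SUM(dist) = 0 + 1 + 1 + 1 + 1 + 2 + 2 + 2 + 2 + 3 = 15.

15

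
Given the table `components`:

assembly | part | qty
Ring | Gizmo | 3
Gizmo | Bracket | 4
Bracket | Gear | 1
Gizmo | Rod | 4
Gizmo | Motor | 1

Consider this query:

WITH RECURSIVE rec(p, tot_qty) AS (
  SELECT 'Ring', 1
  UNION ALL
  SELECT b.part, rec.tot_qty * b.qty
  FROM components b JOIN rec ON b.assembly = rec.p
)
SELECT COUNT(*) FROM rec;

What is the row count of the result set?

6

Base: (Ring, tot_qty=1).
Iteration 1: components of {Ring} -> Gizmo = 1*3 = 3.
Iteration 2: components of {Gizmo} -> Bracket = 3*4 = 12, Motor = 3*1 = 3, Rod = 3*4 = 12.
Iteration 3: components of {Bracket,Motor,Rod} -> Gear = 12*1 = 12.
Iteration 4: no further components; recursion stops.
Total rows emitted: 6.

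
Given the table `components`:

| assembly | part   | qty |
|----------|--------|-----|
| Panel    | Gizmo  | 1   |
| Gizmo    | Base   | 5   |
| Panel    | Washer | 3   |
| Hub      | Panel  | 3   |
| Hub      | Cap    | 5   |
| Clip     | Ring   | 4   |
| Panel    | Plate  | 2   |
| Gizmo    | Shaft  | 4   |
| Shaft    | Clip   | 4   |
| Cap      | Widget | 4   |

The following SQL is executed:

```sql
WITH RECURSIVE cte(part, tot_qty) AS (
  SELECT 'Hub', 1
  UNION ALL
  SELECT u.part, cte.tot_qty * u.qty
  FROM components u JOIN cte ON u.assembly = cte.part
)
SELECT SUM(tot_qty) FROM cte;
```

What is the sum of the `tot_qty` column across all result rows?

314

Base: (Hub, tot_qty=1).
Iteration 1: components of {Hub} -> Cap = 1*5 = 5, Panel = 1*3 = 3.
Iteration 2: components of {Cap,Panel} -> Gizmo = 3*1 = 3, Plate = 3*2 = 6, Washer = 3*3 = 9, Widget = 5*4 = 20.
Iteration 3: components of {Gizmo,Plate,Washer,Widget} -> Base = 3*5 = 15, Shaft = 3*4 = 12.
Iteration 4: components of {Base,Shaft} -> Clip = 12*4 = 48.
Iteration 5: components of {Clip} -> Ring = 48*4 = 192.
Iteration 6: no further components; recursion stops.
SUM(tot_qty) = 1 + 5 + 3 + 20 + 3 + 9 + 6 + 15 + 12 + 48 + 192 = 314.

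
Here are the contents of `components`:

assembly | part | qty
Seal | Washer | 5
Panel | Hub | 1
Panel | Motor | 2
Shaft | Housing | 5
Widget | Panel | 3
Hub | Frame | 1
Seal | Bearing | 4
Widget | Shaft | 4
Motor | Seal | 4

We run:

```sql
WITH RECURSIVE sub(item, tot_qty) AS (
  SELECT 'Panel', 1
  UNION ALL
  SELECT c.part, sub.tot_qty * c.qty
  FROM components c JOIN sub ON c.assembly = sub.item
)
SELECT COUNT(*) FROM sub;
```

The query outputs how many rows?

7

Base: (Panel, tot_qty=1).
Iteration 1: components of {Panel} -> Hub = 1*1 = 1, Motor = 1*2 = 2.
Iteration 2: components of {Hub,Motor} -> Frame = 1*1 = 1, Seal = 2*4 = 8.
Iteration 3: components of {Frame,Seal} -> Bearing = 8*4 = 32, Washer = 8*5 = 40.
Iteration 4: no further components; recursion stops.
Total rows emitted: 7.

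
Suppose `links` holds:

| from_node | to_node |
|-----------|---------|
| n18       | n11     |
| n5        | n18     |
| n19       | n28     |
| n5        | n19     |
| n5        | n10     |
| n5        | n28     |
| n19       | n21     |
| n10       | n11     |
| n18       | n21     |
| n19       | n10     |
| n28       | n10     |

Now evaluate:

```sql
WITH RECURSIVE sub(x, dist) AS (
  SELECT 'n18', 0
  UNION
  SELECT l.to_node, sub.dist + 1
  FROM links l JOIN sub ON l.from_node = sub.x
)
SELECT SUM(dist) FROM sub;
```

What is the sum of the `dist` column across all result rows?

Base: (n18, dist=0).
Iteration 1: edges from {n18} -> (n11, dist=1), (n21, dist=1).
Iteration 2: no outgoing edges from {n11,n21}; recursion stops.
SUM(dist) = 0 + 1 + 1 = 2.

2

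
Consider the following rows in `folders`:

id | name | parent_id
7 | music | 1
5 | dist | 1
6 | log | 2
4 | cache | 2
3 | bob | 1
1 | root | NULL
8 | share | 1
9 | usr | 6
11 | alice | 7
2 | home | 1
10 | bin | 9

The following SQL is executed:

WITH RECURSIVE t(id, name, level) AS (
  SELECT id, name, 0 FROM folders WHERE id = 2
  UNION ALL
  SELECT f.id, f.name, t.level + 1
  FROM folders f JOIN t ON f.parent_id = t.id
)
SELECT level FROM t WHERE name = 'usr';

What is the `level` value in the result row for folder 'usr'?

2

Base: id=2 (home) at level 0.
Iteration 1: rows with parent_id in {2} -> cache (id 4, level 1), log (id 6, level 1).
Iteration 2: rows with parent_id in {4,6} -> usr (id 9, level 2).
Iteration 3: rows with parent_id in {9} -> bin (id 10, level 3).
Iteration 4: no rows with parent_id in {10}; recursion stops.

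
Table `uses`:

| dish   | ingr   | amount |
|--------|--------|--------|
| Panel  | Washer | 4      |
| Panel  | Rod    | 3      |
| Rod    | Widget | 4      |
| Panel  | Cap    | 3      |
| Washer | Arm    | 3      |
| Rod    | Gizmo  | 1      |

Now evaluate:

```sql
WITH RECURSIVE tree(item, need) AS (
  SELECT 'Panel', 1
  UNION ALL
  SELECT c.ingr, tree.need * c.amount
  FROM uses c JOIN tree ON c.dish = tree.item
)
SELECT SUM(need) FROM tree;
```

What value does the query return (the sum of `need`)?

Base: (Panel, need=1).
Iteration 1: components of {Panel} -> Cap = 1*3 = 3, Rod = 1*3 = 3, Washer = 1*4 = 4.
Iteration 2: components of {Cap,Rod,Washer} -> Arm = 4*3 = 12, Gizmo = 3*1 = 3, Widget = 3*4 = 12.
Iteration 3: no further components; recursion stops.
SUM(need) = 1 + 4 + 3 + 3 + 12 + 12 + 3 = 38.

38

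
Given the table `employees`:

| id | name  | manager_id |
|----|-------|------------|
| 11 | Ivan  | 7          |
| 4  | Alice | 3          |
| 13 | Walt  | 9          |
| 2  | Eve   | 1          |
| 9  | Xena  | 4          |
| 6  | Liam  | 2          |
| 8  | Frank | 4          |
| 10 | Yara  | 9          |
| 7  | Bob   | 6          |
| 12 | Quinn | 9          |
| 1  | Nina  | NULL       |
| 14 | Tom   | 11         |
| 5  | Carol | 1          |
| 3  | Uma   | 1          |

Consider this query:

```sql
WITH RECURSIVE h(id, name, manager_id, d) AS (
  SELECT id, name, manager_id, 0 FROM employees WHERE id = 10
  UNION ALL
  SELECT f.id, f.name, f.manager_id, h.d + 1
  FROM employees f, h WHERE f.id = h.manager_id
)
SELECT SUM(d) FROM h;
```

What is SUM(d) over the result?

Base: id=10 (Yara), manager_id=9, d 0.
Iteration 1: join on id=9 -> Xena (id 9, manager_id=4, d 1).
Iteration 2: join on id=4 -> Alice (id 4, manager_id=3, d 2).
Iteration 3: join on id=3 -> Uma (id 3, manager_id=1, d 3).
Iteration 4: join on id=1 -> Nina (id 1, manager_id=NULL, d 4).
Iteration 5: manager_id is NULL; no match; recursion stops.
SUM(d) = 0 + 1 + 2 + 3 + 4 = 10.

10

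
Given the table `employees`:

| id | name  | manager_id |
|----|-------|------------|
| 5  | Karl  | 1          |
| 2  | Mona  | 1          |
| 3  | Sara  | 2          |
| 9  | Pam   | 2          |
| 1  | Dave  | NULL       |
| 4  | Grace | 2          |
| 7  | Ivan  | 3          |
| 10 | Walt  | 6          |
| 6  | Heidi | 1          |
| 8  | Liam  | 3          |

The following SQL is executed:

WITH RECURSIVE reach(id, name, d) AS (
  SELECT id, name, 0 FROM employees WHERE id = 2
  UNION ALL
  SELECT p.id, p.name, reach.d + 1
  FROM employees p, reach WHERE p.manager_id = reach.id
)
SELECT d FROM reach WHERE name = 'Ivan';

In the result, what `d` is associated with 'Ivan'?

2

Base: id=2 (Mona) at d 0.
Iteration 1: rows with manager_id in {2} -> Sara (id 3, d 1), Grace (id 4, d 1), Pam (id 9, d 1).
Iteration 2: rows with manager_id in {3,4,9} -> Ivan (id 7, d 2), Liam (id 8, d 2).
Iteration 3: no rows with manager_id in {7,8}; recursion stops.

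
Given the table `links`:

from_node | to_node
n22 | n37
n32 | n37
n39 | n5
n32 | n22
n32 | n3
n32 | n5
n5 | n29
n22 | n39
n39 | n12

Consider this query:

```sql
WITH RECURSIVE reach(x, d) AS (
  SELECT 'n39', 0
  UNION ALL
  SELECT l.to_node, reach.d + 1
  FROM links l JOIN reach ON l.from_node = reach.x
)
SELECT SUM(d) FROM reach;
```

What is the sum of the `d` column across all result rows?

4

Base: (n39, d=0).
Iteration 1: edges from {n39} -> (n12, d=1), (n5, d=1).
Iteration 2: edges from {n12,n5} -> (n29, d=2).
Iteration 3: no outgoing edges from {n29}; recursion stops.
SUM(d) = 0 + 1 + 1 + 2 = 4.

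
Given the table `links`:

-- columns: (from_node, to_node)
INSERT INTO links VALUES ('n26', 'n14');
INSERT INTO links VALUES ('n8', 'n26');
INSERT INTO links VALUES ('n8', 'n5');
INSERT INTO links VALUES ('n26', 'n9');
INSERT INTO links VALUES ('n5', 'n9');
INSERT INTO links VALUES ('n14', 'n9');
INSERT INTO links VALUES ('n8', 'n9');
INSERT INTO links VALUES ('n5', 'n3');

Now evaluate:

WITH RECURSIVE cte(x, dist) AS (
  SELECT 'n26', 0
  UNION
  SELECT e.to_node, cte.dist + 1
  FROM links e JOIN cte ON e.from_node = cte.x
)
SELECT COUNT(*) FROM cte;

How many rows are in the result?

Base: (n26, dist=0).
Iteration 1: edges from {n26} -> (n14, dist=1), (n9, dist=1).
Iteration 2: edges from {n14,n9} -> (n9, dist=2).
Iteration 3: no outgoing edges from {n9}; recursion stops.
Total rows emitted: 4.

4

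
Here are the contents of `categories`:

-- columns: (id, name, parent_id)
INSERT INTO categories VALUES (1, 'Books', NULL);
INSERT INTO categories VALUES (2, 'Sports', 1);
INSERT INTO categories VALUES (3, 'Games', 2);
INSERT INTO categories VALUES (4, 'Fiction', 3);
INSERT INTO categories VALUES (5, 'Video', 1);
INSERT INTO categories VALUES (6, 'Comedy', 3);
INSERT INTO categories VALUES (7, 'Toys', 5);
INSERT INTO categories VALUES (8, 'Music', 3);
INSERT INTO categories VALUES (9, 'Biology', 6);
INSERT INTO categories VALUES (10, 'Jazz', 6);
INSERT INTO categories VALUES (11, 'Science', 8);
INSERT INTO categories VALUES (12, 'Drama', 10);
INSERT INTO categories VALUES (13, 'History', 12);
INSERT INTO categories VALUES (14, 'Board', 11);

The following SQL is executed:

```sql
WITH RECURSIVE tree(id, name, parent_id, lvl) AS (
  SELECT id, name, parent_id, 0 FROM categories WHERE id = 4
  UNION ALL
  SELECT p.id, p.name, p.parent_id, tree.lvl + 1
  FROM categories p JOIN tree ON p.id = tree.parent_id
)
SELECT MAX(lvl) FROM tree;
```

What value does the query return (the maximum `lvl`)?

3

Base: id=4 (Fiction), parent_id=3, lvl 0.
Iteration 1: join on id=3 -> Games (id 3, parent_id=2, lvl 1).
Iteration 2: join on id=2 -> Sports (id 2, parent_id=1, lvl 2).
Iteration 3: join on id=1 -> Books (id 1, parent_id=NULL, lvl 3).
Iteration 4: parent_id is NULL; no match; recursion stops.
lvl values: 0, 1, 2, 3; the maximum is 3.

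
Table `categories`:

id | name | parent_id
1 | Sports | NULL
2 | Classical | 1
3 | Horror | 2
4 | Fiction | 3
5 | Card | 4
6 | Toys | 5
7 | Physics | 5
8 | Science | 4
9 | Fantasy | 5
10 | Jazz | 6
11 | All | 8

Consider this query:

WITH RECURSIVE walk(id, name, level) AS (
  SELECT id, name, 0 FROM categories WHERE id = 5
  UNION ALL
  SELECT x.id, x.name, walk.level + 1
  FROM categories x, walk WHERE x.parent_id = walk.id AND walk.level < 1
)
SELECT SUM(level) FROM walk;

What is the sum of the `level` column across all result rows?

3

Base: id=5 (Card) at level 0.
Iteration 1: rows with parent_id in {5} -> Toys (id 6, level 1), Physics (id 7, level 1), Fantasy (id 9, level 1).
Iteration 2: level < 1 fails for all current rows; recursion stops.
SUM(level) = 0 + 1 + 1 + 1 = 3.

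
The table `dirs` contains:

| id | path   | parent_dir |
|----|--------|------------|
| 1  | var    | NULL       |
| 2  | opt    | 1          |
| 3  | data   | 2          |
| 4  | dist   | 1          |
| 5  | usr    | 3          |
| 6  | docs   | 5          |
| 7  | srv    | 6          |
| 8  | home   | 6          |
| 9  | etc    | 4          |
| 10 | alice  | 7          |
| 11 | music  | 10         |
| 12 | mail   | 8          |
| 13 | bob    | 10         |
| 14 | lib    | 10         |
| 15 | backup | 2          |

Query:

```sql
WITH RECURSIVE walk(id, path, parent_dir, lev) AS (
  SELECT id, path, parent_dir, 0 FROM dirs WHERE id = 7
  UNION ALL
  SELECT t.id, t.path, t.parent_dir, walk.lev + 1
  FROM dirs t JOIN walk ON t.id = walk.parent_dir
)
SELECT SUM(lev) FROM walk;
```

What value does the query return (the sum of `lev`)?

Base: id=7 (srv), parent_dir=6, lev 0.
Iteration 1: join on id=6 -> docs (id 6, parent_dir=5, lev 1).
Iteration 2: join on id=5 -> usr (id 5, parent_dir=3, lev 2).
Iteration 3: join on id=3 -> data (id 3, parent_dir=2, lev 3).
Iteration 4: join on id=2 -> opt (id 2, parent_dir=1, lev 4).
Iteration 5: join on id=1 -> var (id 1, parent_dir=NULL, lev 5).
Iteration 6: parent_dir is NULL; no match; recursion stops.
SUM(lev) = 0 + 1 + 2 + 3 + 4 + 5 = 15.

15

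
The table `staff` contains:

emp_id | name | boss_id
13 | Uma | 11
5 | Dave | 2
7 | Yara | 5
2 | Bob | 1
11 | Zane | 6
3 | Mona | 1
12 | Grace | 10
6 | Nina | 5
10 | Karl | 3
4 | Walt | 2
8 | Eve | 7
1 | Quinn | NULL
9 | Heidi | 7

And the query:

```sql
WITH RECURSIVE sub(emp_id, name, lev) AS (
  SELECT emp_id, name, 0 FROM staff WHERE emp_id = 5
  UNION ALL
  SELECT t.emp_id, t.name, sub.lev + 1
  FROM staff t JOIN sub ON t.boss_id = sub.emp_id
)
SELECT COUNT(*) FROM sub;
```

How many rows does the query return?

Base: emp_id=5 (Dave) at lev 0.
Iteration 1: rows with boss_id in {5} -> Nina (id 6, lev 1), Yara (id 7, lev 1).
Iteration 2: rows with boss_id in {6,7} -> Eve (id 8, lev 2), Heidi (id 9, lev 2), Zane (id 11, lev 2).
Iteration 3: rows with boss_id in {8,9,11} -> Uma (id 13, lev 3).
Iteration 4: no rows with boss_id in {13}; recursion stops.
Total rows emitted: 7.

7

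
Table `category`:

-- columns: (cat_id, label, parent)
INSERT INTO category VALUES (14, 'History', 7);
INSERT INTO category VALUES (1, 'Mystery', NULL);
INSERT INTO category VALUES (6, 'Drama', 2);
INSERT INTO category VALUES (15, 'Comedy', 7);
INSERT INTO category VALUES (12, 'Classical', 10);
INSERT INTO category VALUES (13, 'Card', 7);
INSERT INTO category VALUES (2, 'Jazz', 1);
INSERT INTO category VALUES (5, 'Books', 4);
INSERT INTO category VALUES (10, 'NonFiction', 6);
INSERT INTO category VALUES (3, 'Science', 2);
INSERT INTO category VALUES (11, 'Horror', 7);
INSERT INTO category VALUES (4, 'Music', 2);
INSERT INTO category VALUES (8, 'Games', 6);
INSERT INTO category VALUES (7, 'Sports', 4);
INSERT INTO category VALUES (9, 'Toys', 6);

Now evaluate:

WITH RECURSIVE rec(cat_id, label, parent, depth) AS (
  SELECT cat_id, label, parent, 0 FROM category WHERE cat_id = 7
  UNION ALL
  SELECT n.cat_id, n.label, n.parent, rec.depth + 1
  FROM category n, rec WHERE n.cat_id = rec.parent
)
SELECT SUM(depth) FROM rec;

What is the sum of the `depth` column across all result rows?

6

Base: cat_id=7 (Sports), parent=4, depth 0.
Iteration 1: join on cat_id=4 -> Music (id 4, parent=2, depth 1).
Iteration 2: join on cat_id=2 -> Jazz (id 2, parent=1, depth 2).
Iteration 3: join on cat_id=1 -> Mystery (id 1, parent=NULL, depth 3).
Iteration 4: parent is NULL; no match; recursion stops.
SUM(depth) = 0 + 1 + 2 + 3 = 6.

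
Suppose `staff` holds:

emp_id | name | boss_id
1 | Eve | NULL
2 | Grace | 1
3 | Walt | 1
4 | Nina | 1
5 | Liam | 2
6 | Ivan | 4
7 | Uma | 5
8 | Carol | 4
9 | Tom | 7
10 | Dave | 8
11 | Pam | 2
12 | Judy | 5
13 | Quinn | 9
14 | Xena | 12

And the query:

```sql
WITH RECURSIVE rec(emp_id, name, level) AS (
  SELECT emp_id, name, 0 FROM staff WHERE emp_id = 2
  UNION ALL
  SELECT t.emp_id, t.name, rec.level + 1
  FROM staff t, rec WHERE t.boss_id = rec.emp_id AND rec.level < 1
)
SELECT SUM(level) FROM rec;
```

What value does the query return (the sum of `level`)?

2

Base: emp_id=2 (Grace) at level 0.
Iteration 1: rows with boss_id in {2} -> Liam (id 5, level 1), Pam (id 11, level 1).
Iteration 2: level < 1 fails for all current rows; recursion stops.
SUM(level) = 0 + 1 + 1 = 2.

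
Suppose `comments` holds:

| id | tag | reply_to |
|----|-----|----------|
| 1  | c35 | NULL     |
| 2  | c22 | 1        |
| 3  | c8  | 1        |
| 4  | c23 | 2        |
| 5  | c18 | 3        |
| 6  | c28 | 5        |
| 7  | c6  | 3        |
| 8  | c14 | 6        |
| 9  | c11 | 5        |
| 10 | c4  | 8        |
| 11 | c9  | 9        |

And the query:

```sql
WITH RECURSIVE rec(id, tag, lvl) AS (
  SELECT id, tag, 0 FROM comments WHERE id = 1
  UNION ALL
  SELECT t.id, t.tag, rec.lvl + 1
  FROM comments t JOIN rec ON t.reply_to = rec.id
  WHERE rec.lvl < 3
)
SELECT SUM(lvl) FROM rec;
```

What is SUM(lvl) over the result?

14

Base: id=1 (c35) at lvl 0.
Iteration 1: rows with reply_to in {1} -> c22 (id 2, lvl 1), c8 (id 3, lvl 1).
Iteration 2: rows with reply_to in {2,3} -> c23 (id 4, lvl 2), c18 (id 5, lvl 2), c6 (id 7, lvl 2).
Iteration 3: rows with reply_to in {4,5,7} -> c28 (id 6, lvl 3), c11 (id 9, lvl 3).
Iteration 4: lvl < 3 fails for all current rows; recursion stops.
SUM(lvl) = 0 + 1 + 1 + 2 + 2 + 2 + 3 + 3 = 14.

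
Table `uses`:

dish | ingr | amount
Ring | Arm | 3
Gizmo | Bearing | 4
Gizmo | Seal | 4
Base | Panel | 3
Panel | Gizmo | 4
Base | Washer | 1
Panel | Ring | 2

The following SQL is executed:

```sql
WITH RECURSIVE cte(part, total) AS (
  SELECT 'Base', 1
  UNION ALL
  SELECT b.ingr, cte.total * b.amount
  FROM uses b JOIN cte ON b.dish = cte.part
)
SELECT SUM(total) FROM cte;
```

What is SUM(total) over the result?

Base: (Base, total=1).
Iteration 1: components of {Base} -> Panel = 1*3 = 3, Washer = 1*1 = 1.
Iteration 2: components of {Panel,Washer} -> Gizmo = 3*4 = 12, Ring = 3*2 = 6.
Iteration 3: components of {Gizmo,Ring} -> Arm = 6*3 = 18, Bearing = 12*4 = 48, Seal = 12*4 = 48.
Iteration 4: no further components; recursion stops.
SUM(total) = 1 + 1 + 3 + 6 + 12 + 18 + 48 + 48 = 137.

137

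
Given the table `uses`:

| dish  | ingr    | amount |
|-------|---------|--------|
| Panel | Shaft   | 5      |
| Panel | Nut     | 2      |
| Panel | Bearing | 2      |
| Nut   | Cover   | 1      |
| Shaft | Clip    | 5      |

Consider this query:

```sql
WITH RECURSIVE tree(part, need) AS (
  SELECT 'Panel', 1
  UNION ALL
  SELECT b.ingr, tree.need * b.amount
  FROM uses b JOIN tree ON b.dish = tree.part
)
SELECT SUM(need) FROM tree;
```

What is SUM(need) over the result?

Base: (Panel, need=1).
Iteration 1: components of {Panel} -> Bearing = 1*2 = 2, Nut = 1*2 = 2, Shaft = 1*5 = 5.
Iteration 2: components of {Bearing,Nut,Shaft} -> Clip = 5*5 = 25, Cover = 2*1 = 2.
Iteration 3: no further components; recursion stops.
SUM(need) = 1 + 5 + 2 + 2 + 25 + 2 = 37.

37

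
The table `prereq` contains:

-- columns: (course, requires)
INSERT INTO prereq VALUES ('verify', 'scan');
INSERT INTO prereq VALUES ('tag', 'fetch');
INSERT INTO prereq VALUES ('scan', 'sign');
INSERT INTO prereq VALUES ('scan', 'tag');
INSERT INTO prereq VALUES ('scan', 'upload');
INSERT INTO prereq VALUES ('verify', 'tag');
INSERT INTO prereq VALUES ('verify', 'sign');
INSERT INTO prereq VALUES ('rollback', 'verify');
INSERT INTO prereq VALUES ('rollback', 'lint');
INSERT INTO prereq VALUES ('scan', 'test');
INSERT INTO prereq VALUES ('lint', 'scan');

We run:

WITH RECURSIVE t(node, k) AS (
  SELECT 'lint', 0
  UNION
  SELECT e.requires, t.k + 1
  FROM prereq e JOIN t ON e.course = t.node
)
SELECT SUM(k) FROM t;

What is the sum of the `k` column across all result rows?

12

Base: (lint, k=0).
Iteration 1: edges from {lint} -> (scan, k=1).
Iteration 2: edges from {scan} -> (sign, k=2), (tag, k=2), (test, k=2), (upload, k=2).
Iteration 3: edges from {sign,tag,test,upload} -> (fetch, k=3).
Iteration 4: no outgoing edges from {fetch}; recursion stops.
SUM(k) = 0 + 1 + 2 + 2 + 2 + 2 + 3 = 12.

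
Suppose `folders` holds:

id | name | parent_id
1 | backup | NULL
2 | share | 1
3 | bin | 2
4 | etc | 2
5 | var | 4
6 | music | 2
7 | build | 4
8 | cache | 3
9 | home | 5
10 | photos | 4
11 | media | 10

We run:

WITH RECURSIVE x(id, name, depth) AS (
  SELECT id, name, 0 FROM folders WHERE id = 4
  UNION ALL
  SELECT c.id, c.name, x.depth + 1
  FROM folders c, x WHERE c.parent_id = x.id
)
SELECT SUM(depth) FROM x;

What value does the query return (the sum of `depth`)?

Base: id=4 (etc) at depth 0.
Iteration 1: rows with parent_id in {4} -> var (id 5, depth 1), build (id 7, depth 1), photos (id 10, depth 1).
Iteration 2: rows with parent_id in {5,7,10} -> home (id 9, depth 2), media (id 11, depth 2).
Iteration 3: no rows with parent_id in {9,11}; recursion stops.
SUM(depth) = 0 + 1 + 1 + 1 + 2 + 2 = 7.

7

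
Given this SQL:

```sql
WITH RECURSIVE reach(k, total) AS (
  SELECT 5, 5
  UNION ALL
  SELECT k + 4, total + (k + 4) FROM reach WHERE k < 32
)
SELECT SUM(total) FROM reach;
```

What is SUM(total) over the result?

516

Base: k=5, total=5.
Iteration 1: 5 < 32 holds -> k = 5 + 4 = 9, total = 5 + 9 = 14.
Iteration 2: 9 < 32 holds -> k = 9 + 4 = 13, total = 14 + 13 = 27.
Iteration 3: 13 < 32 holds -> k = 13 + 4 = 17, total = 27 + 17 = 44.
Iteration 4: 17 < 32 holds -> k = 17 + 4 = 21, total = 44 + 21 = 65.
Iteration 5: 21 < 32 holds -> k = 21 + 4 = 25, total = 65 + 25 = 90.
Iteration 6: 25 < 32 holds -> k = 25 + 4 = 29, total = 90 + 29 = 119.
Iteration 7: 29 < 32 holds -> k = 29 + 4 = 33, total = 119 + 33 = 152.
Iteration 8: 33 < 32 fails; recursion stops.
SUM(total) = 5 + 14 + 27 + 44 + 65 + 90 + 119 + 152 = 516.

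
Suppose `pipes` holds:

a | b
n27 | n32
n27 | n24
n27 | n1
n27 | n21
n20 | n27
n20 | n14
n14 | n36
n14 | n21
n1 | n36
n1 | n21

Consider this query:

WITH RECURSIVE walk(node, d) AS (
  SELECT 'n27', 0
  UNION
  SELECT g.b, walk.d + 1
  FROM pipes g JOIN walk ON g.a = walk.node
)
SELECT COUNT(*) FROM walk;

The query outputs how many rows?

7

Base: (n27, d=0).
Iteration 1: edges from {n27} -> (n1, d=1), (n21, d=1), (n24, d=1), (n32, d=1).
Iteration 2: edges from {n1,n21,n24,n32} -> (n21, d=2), (n36, d=2).
Iteration 3: no outgoing edges from {n21,n36}; recursion stops.
Total rows emitted: 7.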